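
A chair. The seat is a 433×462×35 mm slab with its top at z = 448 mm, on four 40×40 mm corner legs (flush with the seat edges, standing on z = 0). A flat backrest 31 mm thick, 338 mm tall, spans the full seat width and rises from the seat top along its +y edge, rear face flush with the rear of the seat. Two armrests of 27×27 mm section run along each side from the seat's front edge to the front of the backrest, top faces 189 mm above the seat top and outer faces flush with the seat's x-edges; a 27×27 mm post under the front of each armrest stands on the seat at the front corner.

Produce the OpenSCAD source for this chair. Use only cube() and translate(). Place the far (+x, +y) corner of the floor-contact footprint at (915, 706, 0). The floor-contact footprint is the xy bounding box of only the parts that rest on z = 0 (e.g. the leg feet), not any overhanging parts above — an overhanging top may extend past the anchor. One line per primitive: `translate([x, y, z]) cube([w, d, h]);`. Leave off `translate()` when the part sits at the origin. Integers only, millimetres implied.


// leg_h = 448 - 35 = 413
// arm post h = 189 - 27 = 162
translate([482, 244, 413]) cube([433, 462, 35]);
translate([482, 244, 0]) cube([40, 40, 413]);
translate([875, 244, 0]) cube([40, 40, 413]);
translate([482, 666, 0]) cube([40, 40, 413]);
translate([875, 666, 0]) cube([40, 40, 413]);
translate([482, 675, 448]) cube([433, 31, 338]);
translate([482, 244, 610]) cube([27, 431, 27]);
translate([888, 244, 610]) cube([27, 431, 27]);
translate([482, 244, 448]) cube([27, 27, 162]);
translate([888, 244, 448]) cube([27, 27, 162]);


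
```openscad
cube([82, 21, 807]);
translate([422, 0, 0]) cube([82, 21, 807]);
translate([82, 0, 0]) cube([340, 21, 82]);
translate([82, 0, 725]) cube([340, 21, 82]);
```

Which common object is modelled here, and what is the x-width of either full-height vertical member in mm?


A picture frame. The border width is 82 mm.

Four thin pieces enclosing a rectangular opening — a picture frame. The two full-height stiles are 807 mm tall; the top rail sits at z = 725 and is 82 mm tall, so the border above the opening is 807 − 725 = 82 mm, matching the stile x-width.


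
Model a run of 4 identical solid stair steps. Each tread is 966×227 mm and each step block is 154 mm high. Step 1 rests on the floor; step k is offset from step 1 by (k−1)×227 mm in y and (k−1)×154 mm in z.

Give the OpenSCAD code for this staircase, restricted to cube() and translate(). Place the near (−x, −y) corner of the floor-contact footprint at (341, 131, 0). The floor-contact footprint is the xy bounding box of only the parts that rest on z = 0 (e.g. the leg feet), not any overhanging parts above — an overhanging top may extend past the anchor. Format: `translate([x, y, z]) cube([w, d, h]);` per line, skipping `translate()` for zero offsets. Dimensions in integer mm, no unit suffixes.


translate([341, 131, 0]) cube([966, 227, 154]);
translate([341, 358, 154]) cube([966, 227, 154]);
translate([341, 585, 308]) cube([966, 227, 154]);
translate([341, 812, 462]) cube([966, 227, 154]);


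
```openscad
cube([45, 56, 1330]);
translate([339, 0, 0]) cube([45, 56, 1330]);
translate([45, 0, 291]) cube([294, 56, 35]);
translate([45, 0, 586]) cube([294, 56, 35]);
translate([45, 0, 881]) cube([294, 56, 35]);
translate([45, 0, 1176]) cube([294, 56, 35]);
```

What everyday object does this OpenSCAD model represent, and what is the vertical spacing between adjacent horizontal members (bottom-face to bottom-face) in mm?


A ladder. The rung spacing is 295 mm.

Two tall 45×56 posts with 4 short bars between them — a ladder. Adjacent rungs sit at z = 291 and z = 586, so the spacing is 586 − 291 = 295 mm.


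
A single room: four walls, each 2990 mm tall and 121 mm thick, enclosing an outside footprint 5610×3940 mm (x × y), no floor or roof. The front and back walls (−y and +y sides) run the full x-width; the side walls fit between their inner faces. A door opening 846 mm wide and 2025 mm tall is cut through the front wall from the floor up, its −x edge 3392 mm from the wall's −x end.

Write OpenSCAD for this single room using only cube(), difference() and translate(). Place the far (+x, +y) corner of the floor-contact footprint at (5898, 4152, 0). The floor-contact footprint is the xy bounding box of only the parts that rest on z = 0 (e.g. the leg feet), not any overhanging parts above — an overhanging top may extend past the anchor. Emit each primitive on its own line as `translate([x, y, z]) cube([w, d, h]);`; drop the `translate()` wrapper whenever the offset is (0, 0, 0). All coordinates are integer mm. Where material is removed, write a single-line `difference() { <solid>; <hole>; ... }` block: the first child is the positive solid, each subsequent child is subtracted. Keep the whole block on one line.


difference() { translate([288, 212, 0]) cube([5610, 121, 2990]); translate([3680, 212, 0]) cube([846, 121, 2025]); }
translate([288, 4031, 0]) cube([5610, 121, 2990]);
translate([288, 333, 0]) cube([121, 3698, 2990]);
translate([5777, 333, 0]) cube([121, 3698, 2990]);


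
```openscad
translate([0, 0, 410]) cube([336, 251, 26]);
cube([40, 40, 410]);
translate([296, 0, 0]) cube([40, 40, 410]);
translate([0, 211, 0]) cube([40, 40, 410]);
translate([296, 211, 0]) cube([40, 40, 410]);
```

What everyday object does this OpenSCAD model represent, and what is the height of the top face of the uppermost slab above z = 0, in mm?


A stool. The seat height is 436 mm.

A 336×251×26 slab at z = 410 on four corner posts — a stool. The seat top is 410 + 26 = 436 mm.


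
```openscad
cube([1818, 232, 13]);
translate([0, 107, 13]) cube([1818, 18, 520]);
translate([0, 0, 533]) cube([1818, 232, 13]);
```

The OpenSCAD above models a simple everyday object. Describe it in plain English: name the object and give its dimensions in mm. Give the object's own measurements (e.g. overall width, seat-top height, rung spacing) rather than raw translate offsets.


An I-beam lying along x, 1818 mm long. Overall section height 546 mm. Two flanges 232 mm wide (y) and 13 mm thick, one on the floor and one at the top; a web 18 mm thick runs between them, centred on the flange width.


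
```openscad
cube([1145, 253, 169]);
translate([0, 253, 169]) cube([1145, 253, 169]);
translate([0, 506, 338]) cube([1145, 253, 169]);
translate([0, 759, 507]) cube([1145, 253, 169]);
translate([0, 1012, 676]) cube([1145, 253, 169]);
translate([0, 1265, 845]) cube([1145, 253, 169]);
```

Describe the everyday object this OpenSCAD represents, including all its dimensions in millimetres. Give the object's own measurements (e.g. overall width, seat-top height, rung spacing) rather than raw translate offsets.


A straight staircase of 6 solid steps. Each step is 1145 mm wide (x), 253 mm deep (y, the going) and 169 mm tall (the rise). The first step rests on the floor; each subsequent step sits one going further in +y and one rise higher in +z, directly behind and above the previous step with no overlap.


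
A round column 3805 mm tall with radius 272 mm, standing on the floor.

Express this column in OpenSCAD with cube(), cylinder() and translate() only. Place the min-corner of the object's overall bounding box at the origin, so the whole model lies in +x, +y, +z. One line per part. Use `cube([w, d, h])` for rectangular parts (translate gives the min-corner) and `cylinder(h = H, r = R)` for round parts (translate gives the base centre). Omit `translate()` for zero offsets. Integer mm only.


translate([272, 272, 0]) cylinder(h = 3805, r = 272);


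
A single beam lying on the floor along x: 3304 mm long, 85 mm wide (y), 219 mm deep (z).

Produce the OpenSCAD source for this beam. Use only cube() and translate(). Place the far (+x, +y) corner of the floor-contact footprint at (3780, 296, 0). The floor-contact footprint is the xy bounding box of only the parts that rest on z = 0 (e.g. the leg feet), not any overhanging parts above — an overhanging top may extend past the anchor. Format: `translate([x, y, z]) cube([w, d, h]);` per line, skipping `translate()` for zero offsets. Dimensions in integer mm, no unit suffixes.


translate([476, 211, 0]) cube([3304, 85, 219]);


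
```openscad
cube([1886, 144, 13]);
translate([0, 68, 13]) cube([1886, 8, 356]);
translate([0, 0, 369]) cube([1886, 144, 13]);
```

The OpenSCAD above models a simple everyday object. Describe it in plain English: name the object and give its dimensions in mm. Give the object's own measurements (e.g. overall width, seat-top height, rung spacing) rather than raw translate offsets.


An I-beam lying along x, 1886 mm long. Overall section height 382 mm. Two flanges 144 mm wide (y) and 13 mm thick, one on the floor and one at the top; a web 8 mm thick runs between them, centred on the flange width.


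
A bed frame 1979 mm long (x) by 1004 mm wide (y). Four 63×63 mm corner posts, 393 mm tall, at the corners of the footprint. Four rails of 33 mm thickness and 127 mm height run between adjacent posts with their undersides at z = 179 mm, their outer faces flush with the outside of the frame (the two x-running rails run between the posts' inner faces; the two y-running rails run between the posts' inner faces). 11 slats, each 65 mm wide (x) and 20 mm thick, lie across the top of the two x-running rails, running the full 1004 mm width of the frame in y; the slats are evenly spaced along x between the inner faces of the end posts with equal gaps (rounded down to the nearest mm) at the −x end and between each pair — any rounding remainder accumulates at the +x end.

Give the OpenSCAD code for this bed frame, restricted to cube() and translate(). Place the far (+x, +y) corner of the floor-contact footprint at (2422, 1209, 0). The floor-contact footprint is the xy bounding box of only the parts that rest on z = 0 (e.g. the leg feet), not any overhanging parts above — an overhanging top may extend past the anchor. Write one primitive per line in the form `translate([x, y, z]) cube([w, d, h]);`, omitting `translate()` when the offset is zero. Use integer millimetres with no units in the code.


translate([443, 205, 0]) cube([63, 63, 393]);
translate([443, 1146, 0]) cube([63, 63, 393]);
translate([2359, 205, 0]) cube([63, 63, 393]);
translate([2359, 1146, 0]) cube([63, 63, 393]);
translate([506, 205, 179]) cube([1853, 33, 127]);
translate([506, 1176, 179]) cube([1853, 33, 127]);
translate([443, 268, 179]) cube([33, 878, 127]);
translate([2389, 268, 179]) cube([33, 878, 127]);
translate([600, 205, 306]) cube([65, 1004, 20]);
translate([759, 205, 306]) cube([65, 1004, 20]);
translate([918, 205, 306]) cube([65, 1004, 20]);
translate([1077, 205, 306]) cube([65, 1004, 20]);
translate([1236, 205, 306]) cube([65, 1004, 20]);
translate([1395, 205, 306]) cube([65, 1004, 20]);
translate([1554, 205, 306]) cube([65, 1004, 20]);
translate([1713, 205, 306]) cube([65, 1004, 20]);
translate([1872, 205, 306]) cube([65, 1004, 20]);
translate([2031, 205, 306]) cube([65, 1004, 20]);
translate([2190, 205, 306]) cube([65, 1004, 20]);


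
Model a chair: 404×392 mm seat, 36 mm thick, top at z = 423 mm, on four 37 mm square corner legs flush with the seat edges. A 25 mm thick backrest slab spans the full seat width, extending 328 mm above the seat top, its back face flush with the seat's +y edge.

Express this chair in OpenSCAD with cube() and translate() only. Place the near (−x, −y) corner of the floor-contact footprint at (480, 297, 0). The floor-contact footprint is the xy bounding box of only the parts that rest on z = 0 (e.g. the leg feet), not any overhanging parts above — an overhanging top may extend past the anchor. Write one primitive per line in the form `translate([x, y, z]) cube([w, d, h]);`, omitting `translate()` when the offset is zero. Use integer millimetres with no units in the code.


translate([480, 297, 387]) cube([404, 392, 36]);
translate([480, 297, 0]) cube([37, 37, 387]);
translate([847, 297, 0]) cube([37, 37, 387]);
translate([480, 652, 0]) cube([37, 37, 387]);
translate([847, 652, 0]) cube([37, 37, 387]);
translate([480, 664, 423]) cube([404, 25, 328]);


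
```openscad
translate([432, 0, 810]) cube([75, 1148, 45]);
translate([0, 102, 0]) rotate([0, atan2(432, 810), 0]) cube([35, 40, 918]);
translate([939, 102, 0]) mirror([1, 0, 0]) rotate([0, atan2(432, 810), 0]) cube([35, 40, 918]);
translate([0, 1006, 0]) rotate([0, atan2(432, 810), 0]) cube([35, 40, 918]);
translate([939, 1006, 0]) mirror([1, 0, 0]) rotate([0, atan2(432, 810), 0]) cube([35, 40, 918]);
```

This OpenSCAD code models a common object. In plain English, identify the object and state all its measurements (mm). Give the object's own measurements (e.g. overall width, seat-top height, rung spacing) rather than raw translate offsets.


A sawhorse. A 75×1148×45 mm beam (x, y, z) sits on two A-frame leg pairs. Each pair is two raked legs of 35×40 mm section (40 mm along y) splaying symmetrically in x. Each leg rises 810 mm vertically over 432 mm of horizontal reach and is 918 mm long along its own axis. Every leg's outer bottom edge rests on the floor and its outer top edge meets a bottom edge of the beam — the left legs (tilting toward +x) meet the beam's −x bottom edge, the right legs (their mirror images, tilting toward −x) meet its +x bottom edge — so the leg tops tuck under the beam, the beam's underside is 810 mm above the floor, and the feet are 939 mm apart outside-to-outside with the beam centred between them. The two leg pairs are set in 102 mm from either end of the beam.


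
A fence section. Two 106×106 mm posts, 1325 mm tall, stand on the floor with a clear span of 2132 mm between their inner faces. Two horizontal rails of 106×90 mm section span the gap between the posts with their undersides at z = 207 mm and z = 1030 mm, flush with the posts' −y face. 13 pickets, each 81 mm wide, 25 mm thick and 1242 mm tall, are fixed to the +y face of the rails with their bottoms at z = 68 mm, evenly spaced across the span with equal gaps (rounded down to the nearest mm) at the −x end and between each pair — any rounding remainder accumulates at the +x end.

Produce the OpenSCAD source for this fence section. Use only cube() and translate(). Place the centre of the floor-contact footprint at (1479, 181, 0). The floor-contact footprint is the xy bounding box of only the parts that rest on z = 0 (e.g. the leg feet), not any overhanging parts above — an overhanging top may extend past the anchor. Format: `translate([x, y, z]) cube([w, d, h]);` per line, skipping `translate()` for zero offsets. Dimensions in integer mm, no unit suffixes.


translate([307, 128, 0]) cube([106, 106, 1325]);
translate([2545, 128, 0]) cube([106, 106, 1325]);
translate([413, 128, 207]) cube([2132, 106, 90]);
translate([413, 128, 1030]) cube([2132, 106, 90]);
translate([490, 234, 68]) cube([81, 25, 1242]);
translate([648, 234, 68]) cube([81, 25, 1242]);
translate([806, 234, 68]) cube([81, 25, 1242]);
translate([964, 234, 68]) cube([81, 25, 1242]);
translate([1122, 234, 68]) cube([81, 25, 1242]);
translate([1280, 234, 68]) cube([81, 25, 1242]);
translate([1438, 234, 68]) cube([81, 25, 1242]);
translate([1596, 234, 68]) cube([81, 25, 1242]);
translate([1754, 234, 68]) cube([81, 25, 1242]);
translate([1912, 234, 68]) cube([81, 25, 1242]);
translate([2070, 234, 68]) cube([81, 25, 1242]);
translate([2228, 234, 68]) cube([81, 25, 1242]);
translate([2386, 234, 68]) cube([81, 25, 1242]);


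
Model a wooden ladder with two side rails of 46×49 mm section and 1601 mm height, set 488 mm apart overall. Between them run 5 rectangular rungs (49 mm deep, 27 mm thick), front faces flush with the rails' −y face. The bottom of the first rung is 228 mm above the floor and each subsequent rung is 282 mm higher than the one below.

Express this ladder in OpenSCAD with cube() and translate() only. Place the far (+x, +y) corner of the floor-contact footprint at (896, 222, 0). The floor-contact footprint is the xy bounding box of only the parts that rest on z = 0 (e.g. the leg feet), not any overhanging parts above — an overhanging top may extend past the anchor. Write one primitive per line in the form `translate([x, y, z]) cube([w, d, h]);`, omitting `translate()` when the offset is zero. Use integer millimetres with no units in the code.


translate([408, 173, 0]) cube([46, 49, 1601]);
translate([850, 173, 0]) cube([46, 49, 1601]);
translate([454, 173, 228]) cube([396, 49, 27]);
translate([454, 173, 510]) cube([396, 49, 27]);
translate([454, 173, 792]) cube([396, 49, 27]);
translate([454, 173, 1074]) cube([396, 49, 27]);
translate([454, 173, 1356]) cube([396, 49, 27]);


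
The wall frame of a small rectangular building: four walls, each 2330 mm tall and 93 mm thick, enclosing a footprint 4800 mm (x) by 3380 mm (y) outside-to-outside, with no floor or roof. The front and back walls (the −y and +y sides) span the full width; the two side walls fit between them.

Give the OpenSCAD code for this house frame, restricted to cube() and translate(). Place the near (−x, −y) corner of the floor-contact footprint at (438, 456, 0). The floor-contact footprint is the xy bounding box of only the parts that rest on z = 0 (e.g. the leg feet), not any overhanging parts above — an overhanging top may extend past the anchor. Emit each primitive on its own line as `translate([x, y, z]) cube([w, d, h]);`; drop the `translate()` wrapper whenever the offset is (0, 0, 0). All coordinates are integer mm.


translate([438, 456, 0]) cube([4800, 93, 2330]);
translate([438, 3743, 0]) cube([4800, 93, 2330]);
translate([438, 549, 0]) cube([93, 3194, 2330]);
translate([5145, 549, 0]) cube([93, 3194, 2330]);


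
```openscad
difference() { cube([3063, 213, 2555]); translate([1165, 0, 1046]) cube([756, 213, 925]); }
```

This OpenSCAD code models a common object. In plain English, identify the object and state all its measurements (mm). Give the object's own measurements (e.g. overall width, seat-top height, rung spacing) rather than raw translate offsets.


A wall 3063 mm long (x), 213 mm thick (y), 2555 mm tall, with a rectangular window opening cut through it. The opening is 756 mm wide and 925 mm tall; its sill is at z = 1046 mm and its near (−x) edge is 1165 mm from the wall's −x end. The opening passes through the full wall thickness.


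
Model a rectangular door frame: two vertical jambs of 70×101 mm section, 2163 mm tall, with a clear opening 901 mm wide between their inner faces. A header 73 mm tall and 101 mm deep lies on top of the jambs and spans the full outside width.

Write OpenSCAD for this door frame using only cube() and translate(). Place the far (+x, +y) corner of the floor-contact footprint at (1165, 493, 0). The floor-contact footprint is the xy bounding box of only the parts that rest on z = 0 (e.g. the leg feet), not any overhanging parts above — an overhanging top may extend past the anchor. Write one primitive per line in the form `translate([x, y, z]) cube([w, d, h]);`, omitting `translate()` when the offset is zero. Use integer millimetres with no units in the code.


translate([124, 392, 0]) cube([70, 101, 2163]);
translate([1095, 392, 0]) cube([70, 101, 2163]);
translate([124, 392, 2163]) cube([1041, 101, 73]);


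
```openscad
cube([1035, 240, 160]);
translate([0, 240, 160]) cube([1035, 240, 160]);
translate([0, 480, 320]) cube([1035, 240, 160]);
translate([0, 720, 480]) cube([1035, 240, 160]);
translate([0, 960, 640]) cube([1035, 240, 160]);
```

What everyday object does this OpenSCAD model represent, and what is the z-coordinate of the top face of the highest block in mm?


A staircase. The total rise is 800 mm.

5 identical blocks, each offset up and back from the previous — a staircase. Each step is 160 mm tall and there are 5 of them, so the total rise is 5 × 160 = 800 mm.


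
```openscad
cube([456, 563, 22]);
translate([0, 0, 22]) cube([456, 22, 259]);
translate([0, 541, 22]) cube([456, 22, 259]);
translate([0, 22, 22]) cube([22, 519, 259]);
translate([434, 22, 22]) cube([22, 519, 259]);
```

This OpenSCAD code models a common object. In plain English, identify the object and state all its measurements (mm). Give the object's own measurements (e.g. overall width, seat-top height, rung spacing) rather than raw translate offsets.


An open-topped rectangular box: outside dimensions 456×563×281 mm, with a uniform wall and base thickness of 22 mm. The base is a full 456×563 slab on the floor; four walls sit on top of the base. The front and back walls (the −y and +y sides) span the full width; the two side walls fit between them.


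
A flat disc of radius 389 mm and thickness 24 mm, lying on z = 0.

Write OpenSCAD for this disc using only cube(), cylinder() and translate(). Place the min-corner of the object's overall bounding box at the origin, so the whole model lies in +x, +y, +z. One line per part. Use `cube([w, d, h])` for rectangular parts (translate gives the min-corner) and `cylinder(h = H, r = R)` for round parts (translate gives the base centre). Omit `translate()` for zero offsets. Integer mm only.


translate([389, 389, 0]) cylinder(h = 24, r = 389);


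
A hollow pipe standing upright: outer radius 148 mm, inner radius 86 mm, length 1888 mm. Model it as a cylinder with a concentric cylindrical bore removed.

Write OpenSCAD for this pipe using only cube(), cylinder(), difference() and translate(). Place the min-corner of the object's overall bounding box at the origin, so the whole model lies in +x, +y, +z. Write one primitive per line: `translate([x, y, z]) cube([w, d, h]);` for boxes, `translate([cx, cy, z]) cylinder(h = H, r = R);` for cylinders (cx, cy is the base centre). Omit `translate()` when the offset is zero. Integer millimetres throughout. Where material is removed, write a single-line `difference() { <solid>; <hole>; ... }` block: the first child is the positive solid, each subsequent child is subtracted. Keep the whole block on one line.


difference() { translate([148, 148, 0]) cylinder(h = 1888, r = 148); translate([148, 148, 0]) cylinder(h = 1888, r = 86); }


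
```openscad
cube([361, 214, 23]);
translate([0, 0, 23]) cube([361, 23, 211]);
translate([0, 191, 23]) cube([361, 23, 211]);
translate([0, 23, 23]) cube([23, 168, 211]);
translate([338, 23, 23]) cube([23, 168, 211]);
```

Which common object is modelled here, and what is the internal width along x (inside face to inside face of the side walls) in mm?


An open box. The internal width is 315 mm.

A 361×214 base slab with four walls standing on it — an open box. The base is 361 mm wide and the walls are 23 mm thick, so the internal width is 361 − 2 × 23 = 315 mm.


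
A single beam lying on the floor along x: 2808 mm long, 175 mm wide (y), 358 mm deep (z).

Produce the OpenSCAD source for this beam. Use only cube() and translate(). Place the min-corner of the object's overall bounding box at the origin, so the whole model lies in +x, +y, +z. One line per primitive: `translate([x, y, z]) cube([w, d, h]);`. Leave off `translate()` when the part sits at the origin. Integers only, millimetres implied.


cube([2808, 175, 358]);


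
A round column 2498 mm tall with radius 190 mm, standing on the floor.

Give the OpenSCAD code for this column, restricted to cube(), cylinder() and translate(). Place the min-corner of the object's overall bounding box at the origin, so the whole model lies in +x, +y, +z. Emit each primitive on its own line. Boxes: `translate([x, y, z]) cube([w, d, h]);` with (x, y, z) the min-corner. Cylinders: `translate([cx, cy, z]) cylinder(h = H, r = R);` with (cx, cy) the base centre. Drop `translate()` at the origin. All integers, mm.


translate([190, 190, 0]) cylinder(h = 2498, r = 190);


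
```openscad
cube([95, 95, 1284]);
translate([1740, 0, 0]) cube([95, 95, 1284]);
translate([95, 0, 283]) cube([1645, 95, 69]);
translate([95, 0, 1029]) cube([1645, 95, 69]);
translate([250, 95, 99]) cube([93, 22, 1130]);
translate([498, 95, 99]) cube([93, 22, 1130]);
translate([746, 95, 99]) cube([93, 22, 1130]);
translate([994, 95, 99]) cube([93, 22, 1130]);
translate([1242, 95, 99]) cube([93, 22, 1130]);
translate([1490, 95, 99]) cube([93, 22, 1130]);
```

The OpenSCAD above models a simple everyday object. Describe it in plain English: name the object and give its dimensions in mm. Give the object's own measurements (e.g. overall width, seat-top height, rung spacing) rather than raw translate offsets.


A fence section. Two 95×95 mm posts, 1284 mm tall, stand on the floor with a clear span of 1645 mm between their inner faces. Two horizontal rails of 95×69 mm section span the gap between the posts with their undersides at z = 283 mm and z = 1029 mm, flush with the posts' −y face. 6 pickets, each 93 mm wide, 22 mm thick and 1130 mm tall, are fixed to the +y face of the rails with their bottoms at z = 99 mm, spaced across the span with a 155 mm gap after the −x post and between neighbouring pickets, with 157 mm left before the +x post.


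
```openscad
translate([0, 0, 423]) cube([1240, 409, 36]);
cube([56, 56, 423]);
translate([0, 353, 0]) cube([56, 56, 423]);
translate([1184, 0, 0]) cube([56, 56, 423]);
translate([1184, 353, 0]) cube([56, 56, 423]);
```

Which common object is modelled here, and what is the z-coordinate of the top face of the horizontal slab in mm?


A bench. The seat-top height is 459 mm.

A long slab on four corner posts — a bench. The slab sits at z = 423 with thickness 36, so the top is 423 + 36 = 459 mm.


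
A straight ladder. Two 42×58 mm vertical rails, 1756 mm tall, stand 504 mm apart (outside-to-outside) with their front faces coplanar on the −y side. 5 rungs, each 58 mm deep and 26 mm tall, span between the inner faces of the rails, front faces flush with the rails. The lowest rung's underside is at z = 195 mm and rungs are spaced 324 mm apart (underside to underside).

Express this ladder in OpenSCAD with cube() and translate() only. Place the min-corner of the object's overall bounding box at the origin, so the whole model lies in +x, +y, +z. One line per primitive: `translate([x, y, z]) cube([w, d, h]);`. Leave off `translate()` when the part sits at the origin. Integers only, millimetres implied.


// rung span = 504 - 2*42 = 420
// rung[k] z = 195 + k*324
cube([42, 58, 1756]);
translate([462, 0, 0]) cube([42, 58, 1756]);
translate([42, 0, 195]) cube([420, 58, 26]);
translate([42, 0, 519]) cube([420, 58, 26]);
translate([42, 0, 843]) cube([420, 58, 26]);
translate([42, 0, 1167]) cube([420, 58, 26]);
translate([42, 0, 1491]) cube([420, 58, 26]);


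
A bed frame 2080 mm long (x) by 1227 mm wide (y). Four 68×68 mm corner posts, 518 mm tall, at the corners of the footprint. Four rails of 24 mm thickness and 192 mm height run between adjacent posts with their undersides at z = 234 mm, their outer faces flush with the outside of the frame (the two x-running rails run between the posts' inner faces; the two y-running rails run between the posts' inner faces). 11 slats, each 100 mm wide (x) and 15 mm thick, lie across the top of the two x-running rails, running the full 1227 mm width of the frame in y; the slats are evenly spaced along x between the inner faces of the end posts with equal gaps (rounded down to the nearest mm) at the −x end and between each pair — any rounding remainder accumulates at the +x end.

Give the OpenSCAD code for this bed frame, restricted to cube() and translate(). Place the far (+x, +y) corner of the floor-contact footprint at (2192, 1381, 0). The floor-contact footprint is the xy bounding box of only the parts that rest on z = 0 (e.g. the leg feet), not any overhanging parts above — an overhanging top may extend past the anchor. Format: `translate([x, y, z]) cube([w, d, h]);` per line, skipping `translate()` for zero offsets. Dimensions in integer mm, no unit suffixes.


// slat z = rail_z + rail_h = 234 + 192 = 426
// slat gap = ⌊(1944 − 11·100) / 12⌋ = 70
translate([112, 154, 0]) cube([68, 68, 518]);
translate([112, 1313, 0]) cube([68, 68, 518]);
translate([2124, 154, 0]) cube([68, 68, 518]);
translate([2124, 1313, 0]) cube([68, 68, 518]);
translate([180, 154, 234]) cube([1944, 24, 192]);
translate([180, 1357, 234]) cube([1944, 24, 192]);
translate([112, 222, 234]) cube([24, 1091, 192]);
translate([2168, 222, 234]) cube([24, 1091, 192]);
translate([250, 154, 426]) cube([100, 1227, 15]);
translate([420, 154, 426]) cube([100, 1227, 15]);
translate([590, 154, 426]) cube([100, 1227, 15]);
translate([760, 154, 426]) cube([100, 1227, 15]);
translate([930, 154, 426]) cube([100, 1227, 15]);
translate([1100, 154, 426]) cube([100, 1227, 15]);
translate([1270, 154, 426]) cube([100, 1227, 15]);
translate([1440, 154, 426]) cube([100, 1227, 15]);
translate([1610, 154, 426]) cube([100, 1227, 15]);
translate([1780, 154, 426]) cube([100, 1227, 15]);
translate([1950, 154, 426]) cube([100, 1227, 15]);


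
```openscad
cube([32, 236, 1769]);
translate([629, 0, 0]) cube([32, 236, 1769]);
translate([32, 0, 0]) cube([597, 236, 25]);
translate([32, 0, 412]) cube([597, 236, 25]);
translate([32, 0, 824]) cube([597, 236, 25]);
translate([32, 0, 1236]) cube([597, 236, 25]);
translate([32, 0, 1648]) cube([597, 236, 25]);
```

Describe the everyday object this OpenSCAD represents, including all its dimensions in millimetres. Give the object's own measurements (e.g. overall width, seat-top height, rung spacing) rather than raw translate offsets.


An open bookshelf. Two side panels, each 32 mm thick, 236 mm deep and 1769 mm tall, stand 661 mm apart (outside-to-outside). Between them sit 5 shelves, each 25 mm thick and 236 mm deep, spanning the full gap between the sides. The bottom shelf rests on the floor (its underside at z = 0) and the clear gap between one shelf's top and the next shelf's underside is 387 mm.


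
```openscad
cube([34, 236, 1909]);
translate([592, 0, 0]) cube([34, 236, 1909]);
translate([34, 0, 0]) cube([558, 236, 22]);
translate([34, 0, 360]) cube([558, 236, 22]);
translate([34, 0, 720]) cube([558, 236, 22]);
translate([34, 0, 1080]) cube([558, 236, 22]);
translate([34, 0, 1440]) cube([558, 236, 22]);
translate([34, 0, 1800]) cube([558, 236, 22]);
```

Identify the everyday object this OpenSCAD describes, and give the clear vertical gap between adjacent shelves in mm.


A bookshelf. The clear shelf gap is 338 mm.

Two tall side panels with 6 horizontal boards between them — a bookshelf. The first two shelf undersides are at z = 0 and z = 360; with shelf thickness 22, the clear gap is 360 − 0 − 22 = 338 mm.


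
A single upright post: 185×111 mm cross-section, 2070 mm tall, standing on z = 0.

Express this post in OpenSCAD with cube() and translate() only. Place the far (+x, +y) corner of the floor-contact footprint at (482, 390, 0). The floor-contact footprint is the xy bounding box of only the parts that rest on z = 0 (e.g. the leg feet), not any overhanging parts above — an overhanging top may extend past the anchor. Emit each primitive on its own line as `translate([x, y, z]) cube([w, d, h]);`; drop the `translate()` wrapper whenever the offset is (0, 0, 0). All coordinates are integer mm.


translate([297, 279, 0]) cube([185, 111, 2070]);


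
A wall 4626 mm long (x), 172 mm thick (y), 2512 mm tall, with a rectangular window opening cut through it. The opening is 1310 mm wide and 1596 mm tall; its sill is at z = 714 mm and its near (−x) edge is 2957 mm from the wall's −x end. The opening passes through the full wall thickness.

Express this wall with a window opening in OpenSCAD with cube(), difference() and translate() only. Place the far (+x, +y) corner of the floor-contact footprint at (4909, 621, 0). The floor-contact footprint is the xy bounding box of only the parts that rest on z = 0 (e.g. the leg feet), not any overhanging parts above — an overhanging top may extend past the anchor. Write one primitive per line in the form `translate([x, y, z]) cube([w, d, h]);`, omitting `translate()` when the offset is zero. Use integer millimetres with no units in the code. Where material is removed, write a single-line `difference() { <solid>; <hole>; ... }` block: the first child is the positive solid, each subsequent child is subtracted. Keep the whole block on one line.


difference() { translate([283, 449, 0]) cube([4626, 172, 2512]); translate([3240, 449, 714]) cube([1310, 172, 1596]); }


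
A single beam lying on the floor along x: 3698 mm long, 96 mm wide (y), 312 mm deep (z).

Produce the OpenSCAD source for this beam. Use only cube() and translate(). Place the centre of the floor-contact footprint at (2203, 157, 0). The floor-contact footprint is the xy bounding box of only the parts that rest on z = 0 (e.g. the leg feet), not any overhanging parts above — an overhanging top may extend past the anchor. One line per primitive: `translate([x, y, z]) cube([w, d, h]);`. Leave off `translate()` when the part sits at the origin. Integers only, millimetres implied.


translate([354, 109, 0]) cube([3698, 96, 312]);


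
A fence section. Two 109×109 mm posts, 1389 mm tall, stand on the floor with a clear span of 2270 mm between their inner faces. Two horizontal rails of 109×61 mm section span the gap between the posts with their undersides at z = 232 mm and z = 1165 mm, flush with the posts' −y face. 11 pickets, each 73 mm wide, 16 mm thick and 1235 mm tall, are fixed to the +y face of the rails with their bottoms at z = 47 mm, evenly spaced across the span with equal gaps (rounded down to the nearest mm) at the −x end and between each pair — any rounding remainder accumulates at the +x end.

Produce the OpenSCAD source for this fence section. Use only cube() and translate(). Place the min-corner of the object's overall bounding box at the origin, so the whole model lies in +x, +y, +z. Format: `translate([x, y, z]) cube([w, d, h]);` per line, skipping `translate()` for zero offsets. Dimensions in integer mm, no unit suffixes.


cube([109, 109, 1389]);
translate([2379, 0, 0]) cube([109, 109, 1389]);
translate([109, 0, 232]) cube([2270, 109, 61]);
translate([109, 0, 1165]) cube([2270, 109, 61]);
translate([231, 109, 47]) cube([73, 16, 1235]);
translate([426, 109, 47]) cube([73, 16, 1235]);
translate([621, 109, 47]) cube([73, 16, 1235]);
translate([816, 109, 47]) cube([73, 16, 1235]);
translate([1011, 109, 47]) cube([73, 16, 1235]);
translate([1206, 109, 47]) cube([73, 16, 1235]);
translate([1401, 109, 47]) cube([73, 16, 1235]);
translate([1596, 109, 47]) cube([73, 16, 1235]);
translate([1791, 109, 47]) cube([73, 16, 1235]);
translate([1986, 109, 47]) cube([73, 16, 1235]);
translate([2181, 109, 47]) cube([73, 16, 1235]);


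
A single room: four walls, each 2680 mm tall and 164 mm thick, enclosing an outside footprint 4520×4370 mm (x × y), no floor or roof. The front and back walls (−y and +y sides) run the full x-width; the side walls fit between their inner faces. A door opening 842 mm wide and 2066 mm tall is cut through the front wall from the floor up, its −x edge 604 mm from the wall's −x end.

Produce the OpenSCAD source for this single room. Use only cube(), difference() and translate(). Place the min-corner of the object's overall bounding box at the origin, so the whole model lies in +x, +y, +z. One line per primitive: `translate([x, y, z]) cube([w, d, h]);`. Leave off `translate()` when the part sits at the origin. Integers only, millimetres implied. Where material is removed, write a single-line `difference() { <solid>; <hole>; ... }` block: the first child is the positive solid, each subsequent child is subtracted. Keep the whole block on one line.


difference() { cube([4520, 164, 2680]); translate([604, 0, 0]) cube([842, 164, 2066]); }
translate([0, 4206, 0]) cube([4520, 164, 2680]);
translate([0, 164, 0]) cube([164, 4042, 2680]);
translate([4356, 164, 0]) cube([164, 4042, 2680]);


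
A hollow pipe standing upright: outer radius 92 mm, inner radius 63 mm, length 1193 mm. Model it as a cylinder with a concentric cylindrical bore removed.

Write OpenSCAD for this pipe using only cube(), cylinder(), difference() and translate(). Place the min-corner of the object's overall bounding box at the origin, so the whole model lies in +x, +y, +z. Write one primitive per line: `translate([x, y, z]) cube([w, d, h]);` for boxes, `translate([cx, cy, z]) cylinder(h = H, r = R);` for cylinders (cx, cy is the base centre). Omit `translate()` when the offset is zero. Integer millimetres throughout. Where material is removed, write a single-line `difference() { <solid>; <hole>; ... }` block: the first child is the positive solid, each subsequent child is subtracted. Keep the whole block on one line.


difference() { translate([92, 92, 0]) cylinder(h = 1193, r = 92); translate([92, 92, 0]) cylinder(h = 1193, r = 63); }


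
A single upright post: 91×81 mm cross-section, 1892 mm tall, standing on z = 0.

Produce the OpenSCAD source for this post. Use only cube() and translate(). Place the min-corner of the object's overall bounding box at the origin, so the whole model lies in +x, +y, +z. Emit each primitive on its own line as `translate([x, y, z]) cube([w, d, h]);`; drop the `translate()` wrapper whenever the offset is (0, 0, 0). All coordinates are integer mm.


cube([91, 81, 1892]);


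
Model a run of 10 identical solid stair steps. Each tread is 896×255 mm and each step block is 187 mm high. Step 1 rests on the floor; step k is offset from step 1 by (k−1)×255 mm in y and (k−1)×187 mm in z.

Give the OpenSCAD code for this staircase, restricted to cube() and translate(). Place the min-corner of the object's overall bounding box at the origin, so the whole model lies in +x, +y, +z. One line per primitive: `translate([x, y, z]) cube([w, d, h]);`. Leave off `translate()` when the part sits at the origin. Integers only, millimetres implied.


cube([896, 255, 187]);
translate([0, 255, 187]) cube([896, 255, 187]);
translate([0, 510, 374]) cube([896, 255, 187]);
translate([0, 765, 561]) cube([896, 255, 187]);
translate([0, 1020, 748]) cube([896, 255, 187]);
translate([0, 1275, 935]) cube([896, 255, 187]);
translate([0, 1530, 1122]) cube([896, 255, 187]);
translate([0, 1785, 1309]) cube([896, 255, 187]);
translate([0, 2040, 1496]) cube([896, 255, 187]);
translate([0, 2295, 1683]) cube([896, 255, 187]);


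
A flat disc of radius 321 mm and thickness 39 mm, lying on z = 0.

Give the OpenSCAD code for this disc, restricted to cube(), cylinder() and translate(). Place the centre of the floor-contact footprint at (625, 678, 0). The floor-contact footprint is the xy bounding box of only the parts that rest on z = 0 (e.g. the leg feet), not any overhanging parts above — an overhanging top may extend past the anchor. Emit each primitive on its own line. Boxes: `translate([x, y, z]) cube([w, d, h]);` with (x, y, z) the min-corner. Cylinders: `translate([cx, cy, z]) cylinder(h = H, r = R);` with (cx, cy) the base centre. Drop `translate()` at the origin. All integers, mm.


translate([625, 678, 0]) cylinder(h = 39, r = 321);


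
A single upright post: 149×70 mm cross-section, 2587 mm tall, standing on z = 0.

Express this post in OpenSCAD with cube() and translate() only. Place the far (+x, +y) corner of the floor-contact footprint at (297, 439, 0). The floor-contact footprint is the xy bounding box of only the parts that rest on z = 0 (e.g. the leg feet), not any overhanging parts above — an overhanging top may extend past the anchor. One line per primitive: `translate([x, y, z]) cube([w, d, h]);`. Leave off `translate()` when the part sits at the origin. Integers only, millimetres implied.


translate([148, 369, 0]) cube([149, 70, 2587]);


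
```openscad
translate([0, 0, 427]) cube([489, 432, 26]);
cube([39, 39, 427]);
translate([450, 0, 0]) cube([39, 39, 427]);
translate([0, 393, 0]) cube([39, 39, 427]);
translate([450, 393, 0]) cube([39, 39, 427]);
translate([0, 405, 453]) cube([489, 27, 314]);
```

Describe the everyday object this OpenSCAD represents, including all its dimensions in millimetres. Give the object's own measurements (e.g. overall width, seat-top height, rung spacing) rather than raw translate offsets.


A chair. The seat is a 489×432×26 mm slab with its top at z = 453 mm, on four 39×39 mm corner legs (flush with the seat edges, standing on z = 0). A flat backrest 27 mm thick, 314 mm tall, spans the full seat width and rises from the seat top along its +y edge, rear face flush with the rear of the seat.
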